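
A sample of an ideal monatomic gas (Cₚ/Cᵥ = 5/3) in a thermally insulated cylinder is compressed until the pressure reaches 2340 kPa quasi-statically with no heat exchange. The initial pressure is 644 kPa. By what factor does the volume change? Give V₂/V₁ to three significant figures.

From PV^γ = const, V₂/V₁ = (P₁/P₂)^(1/γ).
V₂/V₁ = (644/2340)^(3/5) = 0.4611.

V₂/V₁ ≈ 0.461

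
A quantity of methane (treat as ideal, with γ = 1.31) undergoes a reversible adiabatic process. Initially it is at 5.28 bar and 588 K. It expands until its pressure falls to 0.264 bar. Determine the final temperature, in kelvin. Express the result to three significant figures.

Adiabatic: T₂/T₁ = (P₂/P₁)^((γ−1)/γ).
T₂ = 588 × (0.264/5.28)^(0.237) = 289.4 K.

T₂ ≈ 289 K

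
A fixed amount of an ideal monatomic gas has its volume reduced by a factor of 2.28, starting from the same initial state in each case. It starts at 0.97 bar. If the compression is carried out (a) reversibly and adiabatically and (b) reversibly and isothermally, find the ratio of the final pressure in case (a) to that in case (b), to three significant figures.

P_adiabatic / P_isothermal ≈ 1.73

For a monatomic ideal gas γ = 5/3.
Isothermal: P_b = P₁(V₁/V₂) = 0.97×2.28.
Adiabatic: P_a = P₁(V₁/V₂)^γ = 0.97×2.28^(5/3).
P_a/P_b = (V₁/V₂)^(γ−1) = 2.28^(2/3) = 1.732.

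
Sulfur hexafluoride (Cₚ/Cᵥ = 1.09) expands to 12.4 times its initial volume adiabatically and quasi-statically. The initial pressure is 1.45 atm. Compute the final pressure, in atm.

Adiabatic: P₁V₁^γ = P₂V₂^γ ⇒ P₂ = P₁ (V₁/V₂)^γ.
P₂ = 1.45 × (1/12.4)^(1.09) = 0.09323 atm.

P₂ ≈ 0.0932 atm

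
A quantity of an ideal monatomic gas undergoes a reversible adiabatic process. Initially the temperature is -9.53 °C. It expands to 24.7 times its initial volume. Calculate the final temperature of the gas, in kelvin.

For a reversible adiabat TV^(γ−1) is constant, so T₂ = T₁ (V₁/V₂)^(γ−1).
For a monatomic ideal gas γ = 5/3, so γ−1 = 2/3.
T₁ = -9.53 °C = 263.6 K.
T₂ = 263.6 × (1/24.7)^(2/3) = 31.08 K.

T₂ ≈ 31.1 K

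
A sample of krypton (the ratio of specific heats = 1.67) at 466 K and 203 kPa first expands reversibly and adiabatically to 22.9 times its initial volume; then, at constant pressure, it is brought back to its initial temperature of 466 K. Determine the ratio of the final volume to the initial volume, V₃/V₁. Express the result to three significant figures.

V₃/V₁ ≈ 187

Adiabatic step: V₂/V₁ = 22.9; T₂ = T₁·(1/22.9)^(0.67) = 57.19 K.
Isobaric step: V₃/V₂ = T₃/T₂ = 466/57.19.
V₃/V₁ = (V₂/V₁)(V₃/V₂) = 22.9 × (466/57.19) = 186.6.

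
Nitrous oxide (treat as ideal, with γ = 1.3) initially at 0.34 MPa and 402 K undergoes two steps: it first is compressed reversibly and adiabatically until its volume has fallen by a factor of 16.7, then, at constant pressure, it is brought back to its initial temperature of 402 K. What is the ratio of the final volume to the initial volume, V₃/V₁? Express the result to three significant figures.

V₃/V₁ ≈ 0.0257

Adiabatic step: V₂/V₁ = 0.05988; T₂ = T₁·16.7^(0.3) = 935.5 K.
Isobaric step: V₃/V₂ = T₃/T₂ = 402/935.5.
V₃/V₁ = (V₂/V₁)(V₃/V₂) = 0.05988 × (402/935.5) = 0.02573.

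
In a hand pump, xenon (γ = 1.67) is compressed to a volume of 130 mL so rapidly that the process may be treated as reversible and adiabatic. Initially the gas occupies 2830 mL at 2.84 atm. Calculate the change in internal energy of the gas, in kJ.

P₂ = P₁(V₁/V₂)^γ = 2.84×(2830/130)^(1.67) = 487 atm.
For a reversible adiabat, W_by_gas = (P₁V₁ − P₂V₂)/(γ−1).
W_by = (287800×0.00283 − 4.934×10^7×0.00013) / (0.67) = -8359 J.
Q = 0 ⇒ ΔU = −W_by = 8359 J.

ΔU ≈ 8.36 kJ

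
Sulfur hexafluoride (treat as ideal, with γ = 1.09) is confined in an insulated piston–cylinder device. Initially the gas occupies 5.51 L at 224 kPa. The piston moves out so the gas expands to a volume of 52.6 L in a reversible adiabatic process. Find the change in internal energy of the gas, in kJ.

P₂ = P₁(V₁/V₂)^γ = 224×(5.51/52.6)^(1.09) = 19.15 kPa.
For a reversible adiabat, W_by_gas = (P₁V₁ − P₂V₂)/(γ−1).
W_by = (224000×0.00551 − 19150×0.0526) / (0.09) = 2520 J.
Q = 0 ⇒ ΔU = −W_by = -2520 J.

ΔU ≈ -2.52 kJ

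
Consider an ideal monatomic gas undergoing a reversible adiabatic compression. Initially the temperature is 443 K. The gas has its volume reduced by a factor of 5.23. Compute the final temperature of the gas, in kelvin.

For a reversible adiabat TV^(γ−1) is constant, so T₂ = T₁ (V₁/V₂)^(γ−1).
For a monatomic ideal gas γ = 5/3, so γ−1 = 2/3.
T₂ = 443 × 5.23^(2/3) = 1335 K.

T₂ ≈ 1330 K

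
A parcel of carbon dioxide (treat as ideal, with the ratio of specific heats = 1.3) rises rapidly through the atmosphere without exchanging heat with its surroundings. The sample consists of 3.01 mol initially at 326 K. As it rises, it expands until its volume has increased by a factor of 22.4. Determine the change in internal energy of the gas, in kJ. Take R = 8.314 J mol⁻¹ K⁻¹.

ΔU ≈ -16.5 kJ

For a reversible adiabat TV^(γ−1) is constant, so T₂ = T₁ (V₁/V₂)^(γ−1).
T₂ = 326 × (1/22.4)^(0.3) = 128.3 K.
Q = 0, so ΔU = W_on_gas = nCᵥΔT with Cᵥ = R/(γ−1) = 27.71 J/(mol·K).
ΔU = 3.01 × 27.71 × (128.3 − 326) = -16490 J.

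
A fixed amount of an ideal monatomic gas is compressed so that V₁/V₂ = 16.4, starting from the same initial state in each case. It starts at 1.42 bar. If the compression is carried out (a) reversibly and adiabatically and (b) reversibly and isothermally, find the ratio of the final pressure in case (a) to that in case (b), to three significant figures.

P_adiabatic / P_isothermal ≈ 6.45

For a monatomic ideal gas γ = 5/3.
Isothermal: P_b = P₁(V₁/V₂) = 1.42×16.4.
Adiabatic: P_a = P₁(V₁/V₂)^γ = 1.42×16.4^(5/3).
P_a/P_b = (V₁/V₂)^(γ−1) = 16.4^(2/3) = 6.455.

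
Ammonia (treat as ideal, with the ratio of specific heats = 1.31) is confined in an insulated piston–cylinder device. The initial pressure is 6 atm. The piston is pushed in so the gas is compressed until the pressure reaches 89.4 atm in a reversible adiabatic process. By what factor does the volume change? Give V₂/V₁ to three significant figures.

From PV^γ = const, V₂/V₁ = (P₁/P₂)^(1/γ).
V₂/V₁ = (6/89.4)^(0.763) = 0.1272.

V₂/V₁ ≈ 0.127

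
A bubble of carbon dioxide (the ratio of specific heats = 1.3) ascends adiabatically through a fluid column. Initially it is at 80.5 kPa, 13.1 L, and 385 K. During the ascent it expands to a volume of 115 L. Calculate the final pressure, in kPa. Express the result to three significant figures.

P₂ ≈ 4.78 kPa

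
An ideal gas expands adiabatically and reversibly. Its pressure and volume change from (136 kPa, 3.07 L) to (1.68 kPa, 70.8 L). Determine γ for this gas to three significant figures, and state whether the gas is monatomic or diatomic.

PV^γ = const ⇒ γ = ln(P₂/P₁) / ln(V₁/V₂).
γ = ln(1.68/136) / ln(3.07/70.8) = 1.4.
γ ≈ 1.40 is close to 7/5, so the gas is diatomic.

γ ≈ 1.40; diatomic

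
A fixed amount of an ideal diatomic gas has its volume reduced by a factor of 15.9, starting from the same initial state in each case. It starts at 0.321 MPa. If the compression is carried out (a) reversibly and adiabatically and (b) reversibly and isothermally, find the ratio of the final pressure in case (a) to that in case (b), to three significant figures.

P_adiabatic / P_isothermal ≈ 3.02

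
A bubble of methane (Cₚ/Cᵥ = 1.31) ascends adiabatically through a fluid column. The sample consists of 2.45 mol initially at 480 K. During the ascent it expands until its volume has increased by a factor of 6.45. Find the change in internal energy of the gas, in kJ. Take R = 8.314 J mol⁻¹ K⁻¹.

ΔU ≈ -13.8 kJ

For a reversible adiabat TV^(γ−1) is constant, so T₂ = T₁ (V₁/V₂)^(γ−1).
T₂ = 480 × (1/6.45)^(0.31) = 269.3 K.
Q = 0, so ΔU = W_on_gas = nCᵥΔT with Cᵥ = R/(γ−1) = 26.82 J/(mol·K).
ΔU = 2.45 × 26.82 × (269.3 − 480) = -13840 J.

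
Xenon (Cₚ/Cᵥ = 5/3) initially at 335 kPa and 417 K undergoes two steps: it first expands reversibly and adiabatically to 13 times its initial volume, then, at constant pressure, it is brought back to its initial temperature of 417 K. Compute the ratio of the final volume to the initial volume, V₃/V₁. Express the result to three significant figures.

V₃/V₁ ≈ 71.9

Adiabatic step: V₂/V₁ = 13; T₂ = T₁·(1/13)^(2/3) = 75.42 K.
Isobaric step: V₃/V₂ = T₃/T₂ = 417/75.42.
V₃/V₁ = (V₂/V₁)(V₃/V₂) = 13 × (417/75.42) = 71.87.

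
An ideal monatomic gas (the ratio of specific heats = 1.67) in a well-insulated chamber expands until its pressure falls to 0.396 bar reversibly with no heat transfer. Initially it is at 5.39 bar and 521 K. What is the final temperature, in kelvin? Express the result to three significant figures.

T₂ ≈ 183 K

Adiabatic: T₂/T₁ = (P₂/P₁)^((γ−1)/γ).
T₂ = 521 × (0.396/5.39)^(0.401) = 182.8 K.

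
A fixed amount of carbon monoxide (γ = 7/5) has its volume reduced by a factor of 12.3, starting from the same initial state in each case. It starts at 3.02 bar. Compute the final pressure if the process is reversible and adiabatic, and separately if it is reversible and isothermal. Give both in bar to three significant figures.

adiabatic: 101 bar; isothermal: 37.1 bar

Isothermal: P₂ = P₁(V₁/V₂) = 3.02×12.3 = 37.15 bar.
Adiabatic: P₂ = P₁(V₁/V₂)^γ = 3.02×12.3^(7/5) = 101.4 bar.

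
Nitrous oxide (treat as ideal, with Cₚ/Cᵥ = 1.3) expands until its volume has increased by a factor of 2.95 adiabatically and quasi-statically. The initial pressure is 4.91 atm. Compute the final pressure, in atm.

Since PV^γ is constant along a reversible adiabat, P₂ = P₁ (V₁/V₂)^γ.
P₂ = 4.91 × (1/2.95)^(1.3) = 1.203 atm.

P₂ ≈ 1.20 atm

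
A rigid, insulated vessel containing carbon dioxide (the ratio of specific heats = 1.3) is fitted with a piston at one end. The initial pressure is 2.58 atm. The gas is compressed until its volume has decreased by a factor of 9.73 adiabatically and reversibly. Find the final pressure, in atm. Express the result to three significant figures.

Since PV^γ is constant along a reversible adiabat, P₂ = P₁ (V₁/V₂)^γ.
P₂ = 2.58 × 9.73^(1.3) = 49.68 atm.

P₂ ≈ 49.7 atm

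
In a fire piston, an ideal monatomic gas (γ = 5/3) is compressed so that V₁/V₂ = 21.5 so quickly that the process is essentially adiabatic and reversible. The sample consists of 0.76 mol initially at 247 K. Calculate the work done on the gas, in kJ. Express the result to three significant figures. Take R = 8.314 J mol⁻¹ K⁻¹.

For a reversible adiabat TV^(γ−1) is constant, so T₂ = T₁ (V₁/V₂)^(γ−1).
T₂ = 247 × 21.5^(2/3) = 1910 K.
Q = 0, so ΔU = W_on_gas = nCᵥΔT with Cᵥ = R/(γ−1) = 12.47 J/(mol·K).
ΔU = 0.76 × 12.47 × (1910 − 247) = 15760 J.

W ≈ 15.8 kJ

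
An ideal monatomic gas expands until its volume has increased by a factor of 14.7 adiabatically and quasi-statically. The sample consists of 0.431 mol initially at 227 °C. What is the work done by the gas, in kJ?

W ≈ 2.24 kJ

Adiabatic: T₁V₁^(γ−1) = T₂V₂^(γ−1) ⇒ T₂ = T₁ (V₁/V₂)^(γ−1).
γ = 5/3 for a monatomic ideal gas, so γ−1 = 2/3.
T₁ = 227 °C = 500.1 K.
T₂ = 500.1 × (1/14.7)^(2/3) = 83.35 K.
Q = 0, so ΔU = W_on_gas = nCᵥΔT with Cᵥ = R/(γ−1) = 12.47 J/(mol·K).
ΔU = 0.431 × 12.47 × (83.35 − 500.1) = -2240 J.
Work done by the gas = −ΔU = 2240 J.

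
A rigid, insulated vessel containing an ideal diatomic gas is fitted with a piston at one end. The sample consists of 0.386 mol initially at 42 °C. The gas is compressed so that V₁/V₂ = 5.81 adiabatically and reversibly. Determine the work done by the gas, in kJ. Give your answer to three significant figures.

W ≈ -2.58 kJ

For a reversible adiabat TV^(γ−1) is constant, so T₂ = T₁ (V₁/V₂)^(γ−1).
γ = 7/5 for a diatomic ideal gas, so γ−1 = 2/5.
T₁ = 42 °C = 315.1 K.
T₂ = 315.1 × 5.81^(2/5) = 637.1 K.
Q = 0, so ΔU = W_on_gas = nCᵥΔT with Cᵥ = R/(γ−1) = 20.79 J/(mol·K).
ΔU = 0.386 × 20.79 × (637.1 − 315.1) = 2583 J.
Work done by the gas = −ΔU = -2583 J.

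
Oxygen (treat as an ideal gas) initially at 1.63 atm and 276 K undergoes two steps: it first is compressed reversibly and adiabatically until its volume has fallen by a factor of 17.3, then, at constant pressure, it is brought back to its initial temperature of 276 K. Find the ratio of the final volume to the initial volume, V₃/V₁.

V₃/V₁ ≈ 0.0185

For a diatomic ideal gas γ = 7/5.
Adiabatic step: V₂/V₁ = 0.0578; T₂ = T₁·17.3^(2/5) = 863.2 K.
Isobaric step: V₃/V₂ = T₃/T₂ = 276/863.2.
V₃/V₁ = (V₂/V₁)(V₃/V₂) = 0.0578 × (276/863.2) = 0.01848.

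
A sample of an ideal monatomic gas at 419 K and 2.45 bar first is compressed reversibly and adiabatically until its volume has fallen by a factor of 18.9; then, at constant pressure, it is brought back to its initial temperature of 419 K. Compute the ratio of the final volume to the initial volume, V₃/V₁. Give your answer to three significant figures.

For a monatomic ideal gas γ = 5/3.
Adiabatic step: V₂/V₁ = 0.05291; T₂ = T₁·18.9^(2/3) = 2973 K.
Isobaric step: V₃/V₂ = T₃/T₂ = 419/2973.
V₃/V₁ = (V₂/V₁)(V₃/V₂) = 0.05291 × (419/2973) = 0.007457.

V₃/V₁ ≈ 0.00746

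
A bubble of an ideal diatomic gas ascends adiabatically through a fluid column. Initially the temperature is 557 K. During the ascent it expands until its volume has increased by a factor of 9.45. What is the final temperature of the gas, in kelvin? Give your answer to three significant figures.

T₂ ≈ 227 K

Adiabatic: T₁V₁^(γ−1) = T₂V₂^(γ−1) ⇒ T₂ = T₁ (V₁/V₂)^(γ−1).
For a diatomic ideal gas γ = 7/5, so γ−1 = 2/5.
T₂ = 557 × (1/9.45)^(2/5) = 226.8 K.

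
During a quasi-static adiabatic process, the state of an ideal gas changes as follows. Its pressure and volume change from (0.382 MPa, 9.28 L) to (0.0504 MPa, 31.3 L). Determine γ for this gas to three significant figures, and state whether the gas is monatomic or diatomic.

PV^γ = const ⇒ γ = ln(P₂/P₁) / ln(V₁/V₂).
γ = ln(0.0504/0.382) / ln(9.28/31.3) = 1.666.
γ ≈ 1.67 is close to 5/3, so the gas is monatomic.

γ ≈ 1.67; monatomic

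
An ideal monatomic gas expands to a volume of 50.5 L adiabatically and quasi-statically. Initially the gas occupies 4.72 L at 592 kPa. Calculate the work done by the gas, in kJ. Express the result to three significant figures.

γ = 5/3 for a monatomic ideal gas.
P₂ = P₁(V₁/V₂)^γ = 592×(4.72/50.5)^(5/3) = 11.4 kPa.
For a reversible adiabat, W_by_gas = (P₁V₁ − P₂V₂)/(γ−1).
W_by = (592000×0.00472 − 11400×0.0505) / (2/3) = 3328 J.

W ≈ 3.33 kJ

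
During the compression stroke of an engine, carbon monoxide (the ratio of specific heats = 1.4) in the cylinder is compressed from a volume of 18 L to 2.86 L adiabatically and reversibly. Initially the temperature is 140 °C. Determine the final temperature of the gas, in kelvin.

Adiabatic: T₁V₁^(γ−1) = T₂V₂^(γ−1) ⇒ T₂ = T₁ (V₁/V₂)^(γ−1).
T₁ = 140 °C = 413.1 K.
T₂ = 413.1 × (18/2.86)^(0.4) = 862.3 K.

T₂ ≈ 862 K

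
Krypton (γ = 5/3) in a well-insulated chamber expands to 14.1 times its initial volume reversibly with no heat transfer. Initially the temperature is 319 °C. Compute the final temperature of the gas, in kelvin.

T₂ ≈ 101 K

For a reversible adiabat TV^(γ−1) is constant, so T₂ = T₁ (V₁/V₂)^(γ−1).
T₁ = 319 °C = 592.1 K.
T₂ = 592.1 × (1/14.1)^(2/3) = 101.5 K.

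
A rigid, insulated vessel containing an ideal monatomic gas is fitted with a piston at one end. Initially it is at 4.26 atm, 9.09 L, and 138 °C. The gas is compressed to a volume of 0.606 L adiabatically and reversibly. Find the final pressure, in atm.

P₂ ≈ 389 atm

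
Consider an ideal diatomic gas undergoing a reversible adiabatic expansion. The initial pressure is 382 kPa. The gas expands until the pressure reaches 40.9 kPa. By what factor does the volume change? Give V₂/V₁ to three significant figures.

From PV^γ = const, V₂/V₁ = (P₁/P₂)^(1/γ).
For a diatomic ideal gas γ = 7/5.
V₂/V₁ = (382/40.9)^(5/7) = 4.933.

V₂/V₁ ≈ 4.93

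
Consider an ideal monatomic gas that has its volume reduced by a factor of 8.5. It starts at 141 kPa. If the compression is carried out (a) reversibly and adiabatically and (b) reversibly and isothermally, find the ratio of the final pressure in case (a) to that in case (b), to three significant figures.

P_adiabatic / P_isothermal ≈ 4.16

For a monatomic ideal gas γ = 5/3.
Isothermal: P_b = P₁(V₁/V₂) = 141×8.5.
Adiabatic: P_a = P₁(V₁/V₂)^γ = 141×8.5^(5/3).
P_a/P_b = (V₁/V₂)^(γ−1) = 8.5^(2/3) = 4.165.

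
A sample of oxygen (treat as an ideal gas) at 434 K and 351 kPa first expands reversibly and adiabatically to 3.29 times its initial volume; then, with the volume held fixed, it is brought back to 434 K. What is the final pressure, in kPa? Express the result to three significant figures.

For a diatomic ideal gas γ = 7/5.
Adiabatic step (PV^γ = const): P₂ = 351×(1/3.29)^(7/5) = 66.26 kPa; T₂ = 434×(1/3.29)^(2/5) = 269.5 K.
Isochoric: P₃ = P₂(T₃/T₂) = 66.26 × (434/269.5) = 106.7 kPa.

P₃ ≈ 107 kPa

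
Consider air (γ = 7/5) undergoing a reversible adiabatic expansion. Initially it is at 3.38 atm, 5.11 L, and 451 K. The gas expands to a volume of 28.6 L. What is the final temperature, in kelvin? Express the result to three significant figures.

T₂ ≈ 226 K

For a reversible adiabat TV^(γ−1) is constant, so T₂ = T₁ (V₁/V₂)^(γ−1).
T₂ = 451 × (5.11/28.6)^(2/5) = 226.5 K.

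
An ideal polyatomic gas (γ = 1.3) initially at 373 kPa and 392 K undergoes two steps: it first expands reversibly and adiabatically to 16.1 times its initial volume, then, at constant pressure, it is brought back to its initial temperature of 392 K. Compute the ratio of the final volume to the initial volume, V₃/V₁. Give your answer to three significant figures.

V₃/V₁ ≈ 37.1

Adiabatic step: V₂/V₁ = 16.1; T₂ = T₁·(1/16.1)^(0.3) = 170.3 K.
Isobaric step: V₃/V₂ = T₃/T₂ = 392/170.3.
V₃/V₁ = (V₂/V₁)(V₃/V₂) = 16.1 × (392/170.3) = 37.06.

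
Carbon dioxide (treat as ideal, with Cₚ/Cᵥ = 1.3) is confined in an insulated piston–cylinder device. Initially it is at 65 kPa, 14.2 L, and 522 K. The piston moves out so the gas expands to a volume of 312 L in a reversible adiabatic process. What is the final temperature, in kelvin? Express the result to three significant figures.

T₂ ≈ 207 K

For a reversible adiabat TV^(γ−1) is constant, so T₂ = T₁ (V₁/V₂)^(γ−1).
T₂ = 522 × (14.2/312)^(0.3) = 206.6 K.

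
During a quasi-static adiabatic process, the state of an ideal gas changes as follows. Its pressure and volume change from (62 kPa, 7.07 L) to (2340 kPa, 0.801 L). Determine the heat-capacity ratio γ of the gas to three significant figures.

γ ≈ 1.67

PV^γ = const ⇒ γ = ln(P₂/P₁) / ln(V₁/V₂).
γ = ln(2340/62) / ln(7.07/0.801) = 1.667.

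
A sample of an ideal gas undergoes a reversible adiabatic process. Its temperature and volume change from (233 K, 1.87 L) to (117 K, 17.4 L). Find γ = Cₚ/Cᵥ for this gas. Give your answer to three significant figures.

γ ≈ 1.31

TV^(γ−1) = const ⇒ γ − 1 = ln(T₂/T₁) / ln(V₁/V₂).
γ = 1 + ln(117/233) / ln(1.87/17.4) = 1.309.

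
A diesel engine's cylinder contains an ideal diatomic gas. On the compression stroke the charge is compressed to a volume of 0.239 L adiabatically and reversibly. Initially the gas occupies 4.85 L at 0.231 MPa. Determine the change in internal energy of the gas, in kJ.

γ = 7/5 for a diatomic ideal gas.
P₂ = P₁(V₁/V₂)^γ = 0.231×(4.85/0.239)^(7/5) = 15.63 MPa.
For a reversible adiabat, W_by_gas = (P₁V₁ − P₂V₂)/(γ−1).
W_by = (231000×0.00485 − 1.563×10^7×0.000239) / (2/5) = -6537 J.
Q = 0 ⇒ ΔU = −W_by = 6537 J.

ΔU ≈ 6.54 kJ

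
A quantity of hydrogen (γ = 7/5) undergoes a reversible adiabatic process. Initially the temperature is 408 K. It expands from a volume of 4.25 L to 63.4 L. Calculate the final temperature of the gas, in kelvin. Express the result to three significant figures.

T₂ ≈ 138 K

Adiabatic: T₁V₁^(γ−1) = T₂V₂^(γ−1) ⇒ T₂ = T₁ (V₁/V₂)^(γ−1).
T₂ = 408 × (4.25/63.4)^(2/5) = 138.4 K.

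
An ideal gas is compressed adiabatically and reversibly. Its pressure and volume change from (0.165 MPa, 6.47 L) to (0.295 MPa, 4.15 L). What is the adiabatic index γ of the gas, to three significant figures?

γ ≈ 1.31

PV^γ = const ⇒ γ = ln(P₂/P₁) / ln(V₁/V₂).
γ = ln(0.295/0.165) / ln(6.47/4.15) = 1.308.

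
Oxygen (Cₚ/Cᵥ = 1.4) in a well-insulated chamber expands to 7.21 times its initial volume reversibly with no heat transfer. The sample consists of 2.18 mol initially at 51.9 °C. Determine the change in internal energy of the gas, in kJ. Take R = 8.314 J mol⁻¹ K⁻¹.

ΔU ≈ -8.05 kJ

For a reversible adiabat TV^(γ−1) is constant, so T₂ = T₁ (V₁/V₂)^(γ−1).
T₁ = 51.9 °C = 325 K.
T₂ = 325 × (1/7.21)^(0.4) = 147.5 K.
Q = 0, so ΔU = W_on_gas = nCᵥΔT with Cᵥ = R/(γ−1) = 20.79 J/(mol·K).
ΔU = 2.18 × 20.79 × (147.5 − 325) = -8045 J.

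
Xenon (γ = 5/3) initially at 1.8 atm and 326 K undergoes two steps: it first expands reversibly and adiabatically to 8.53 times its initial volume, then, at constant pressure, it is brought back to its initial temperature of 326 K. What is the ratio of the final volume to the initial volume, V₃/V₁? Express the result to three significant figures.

V₃/V₁ ≈ 35.6

Adiabatic step: V₂/V₁ = 8.53; T₂ = T₁·(1/8.53)^(2/3) = 78.09 K.
Isobaric step: V₃/V₂ = T₃/T₂ = 326/78.09.
V₃/V₁ = (V₂/V₁)(V₃/V₂) = 8.53 × (326/78.09) = 35.61.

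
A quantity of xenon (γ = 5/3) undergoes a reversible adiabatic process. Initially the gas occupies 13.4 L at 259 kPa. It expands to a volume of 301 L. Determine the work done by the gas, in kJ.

W ≈ 4.55 kJ

P₂ = P₁(V₁/V₂)^γ = 259×(13.4/301)^(5/3) = 1.448 kPa.
For a reversible adiabat, W_by_gas = (P₁V₁ − P₂V₂)/(γ−1).
W_by = (259000×0.0134 − 1448×0.301) / (2/3) = 4552 J.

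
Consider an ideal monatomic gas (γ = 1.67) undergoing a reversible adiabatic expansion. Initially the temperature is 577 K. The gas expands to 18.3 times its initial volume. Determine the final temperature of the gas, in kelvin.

T₂ ≈ 82.3 K

Adiabatic: T₁V₁^(γ−1) = T₂V₂^(γ−1) ⇒ T₂ = T₁ (V₁/V₂)^(γ−1).
T₂ = 577 × (1/18.3)^(0.67) = 82.29 K.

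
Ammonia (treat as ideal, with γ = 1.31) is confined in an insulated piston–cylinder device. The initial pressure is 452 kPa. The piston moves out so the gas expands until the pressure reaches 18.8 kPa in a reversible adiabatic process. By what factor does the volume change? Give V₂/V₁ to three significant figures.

From PV^γ = const, V₂/V₁ = (P₁/P₂)^(1/γ).
V₂/V₁ = (452/18.8)^(0.763) = 11.33.

V₂/V₁ ≈ 11.3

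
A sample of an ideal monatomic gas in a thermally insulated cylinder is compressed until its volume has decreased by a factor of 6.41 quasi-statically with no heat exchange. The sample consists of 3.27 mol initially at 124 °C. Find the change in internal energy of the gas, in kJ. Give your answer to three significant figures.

ΔU ≈ 39.7 kJ

Adiabatic: T₁V₁^(γ−1) = T₂V₂^(γ−1) ⇒ T₂ = T₁ (V₁/V₂)^(γ−1).
γ = 5/3 for a monatomic ideal gas, so γ−1 = 2/3.
T₁ = 124 °C = 397.1 K.
T₂ = 397.1 × 6.41^(2/3) = 1370 K.
Q = 0, so ΔU = W_on_gas = nCᵥΔT with Cᵥ = R/(γ−1) = 12.47 J/(mol·K).
ΔU = 3.27 × 12.47 × (1370 − 397.1) = 39690 J.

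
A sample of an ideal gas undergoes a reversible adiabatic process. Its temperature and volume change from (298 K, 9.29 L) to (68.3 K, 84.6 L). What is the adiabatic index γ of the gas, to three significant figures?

γ ≈ 1.67

TV^(γ−1) = const ⇒ γ − 1 = ln(T₂/T₁) / ln(V₁/V₂).
γ = 1 + ln(68.3/298) / ln(9.29/84.6) = 1.667.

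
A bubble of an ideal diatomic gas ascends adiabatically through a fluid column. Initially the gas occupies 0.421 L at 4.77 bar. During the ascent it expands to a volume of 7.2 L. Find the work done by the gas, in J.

W ≈ 341 J

γ = 7/5 for a diatomic ideal gas.
P₂ = P₁(V₁/V₂)^γ = 4.77×(0.421/7.2)^(7/5) = 0.08959 bar.
For a reversible adiabat, W_by_gas = (P₁V₁ − P₂V₂)/(γ−1).
W_by = (477000×0.000421 − 8959×0.0072) / (2/5) = 340.8 J.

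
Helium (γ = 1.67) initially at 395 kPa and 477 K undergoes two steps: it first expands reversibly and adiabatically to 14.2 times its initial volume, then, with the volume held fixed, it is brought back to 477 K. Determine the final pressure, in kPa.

Adiabatic step (PV^γ = const): P₂ = 395×(1/14.2)^(1.67) = 4.702 kPa; T₂ = 477×(1/14.2)^(0.67) = 80.63 K.
Isochoric: P₃ = P₂(T₃/T₂) = 4.702 × (477/80.63) = 27.82 kPa.

P₃ ≈ 27.8 kPa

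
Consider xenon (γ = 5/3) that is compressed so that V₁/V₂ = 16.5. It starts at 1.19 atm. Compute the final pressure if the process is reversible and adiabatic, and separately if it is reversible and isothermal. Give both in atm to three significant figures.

adiabatic: 127 atm; isothermal: 19.6 atm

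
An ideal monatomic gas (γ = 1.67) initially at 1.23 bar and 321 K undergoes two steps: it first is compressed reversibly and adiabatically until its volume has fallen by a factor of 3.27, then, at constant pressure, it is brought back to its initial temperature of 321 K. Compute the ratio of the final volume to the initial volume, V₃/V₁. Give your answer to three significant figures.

V₃/V₁ ≈ 0.138

Adiabatic step: V₂/V₁ = 0.3058; T₂ = T₁·3.27^(0.67) = 710 K.
Isobaric step: V₃/V₂ = T₃/T₂ = 321/710.
V₃/V₁ = (V₂/V₁)(V₃/V₂) = 0.3058 × (321/710) = 0.1383.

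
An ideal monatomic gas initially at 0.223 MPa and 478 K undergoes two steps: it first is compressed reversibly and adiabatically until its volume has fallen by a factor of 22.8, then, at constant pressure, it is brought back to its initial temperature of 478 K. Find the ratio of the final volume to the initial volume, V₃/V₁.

V₃/V₁ ≈ 0.00545

For a monatomic ideal gas γ = 5/3.
Adiabatic step: V₂/V₁ = 0.04386; T₂ = T₁·22.8^(2/3) = 3843 K.
Isobaric step: V₃/V₂ = T₃/T₂ = 478/3843.
V₃/V₁ = (V₂/V₁)(V₃/V₂) = 0.04386 × (478/3843) = 0.005455.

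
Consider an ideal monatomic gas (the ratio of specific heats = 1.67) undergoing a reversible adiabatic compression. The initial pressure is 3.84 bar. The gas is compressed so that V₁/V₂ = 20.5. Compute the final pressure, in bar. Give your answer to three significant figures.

P₂ ≈ 596 bar

Adiabatic: P₁V₁^γ = P₂V₂^γ ⇒ P₂ = P₁ (V₁/V₂)^γ.
P₂ = 3.84 × 20.5^(1.67) = 595.6 bar.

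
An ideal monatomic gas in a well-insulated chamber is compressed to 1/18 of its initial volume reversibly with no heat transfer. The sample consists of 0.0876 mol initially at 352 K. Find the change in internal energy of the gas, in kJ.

ΔU ≈ 2.26 kJ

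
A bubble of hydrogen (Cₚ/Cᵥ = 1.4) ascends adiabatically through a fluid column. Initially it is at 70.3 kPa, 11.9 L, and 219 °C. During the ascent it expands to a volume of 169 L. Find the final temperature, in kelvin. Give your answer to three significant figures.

T₂ ≈ 170 K

Adiabatic: T₁V₁^(γ−1) = T₂V₂^(γ−1) ⇒ T₂ = T₁ (V₁/V₂)^(γ−1).
T₁ = 219 °C = 492.1 K.
T₂ = 492.1 × (11.9/169)^(0.4) = 170.3 K.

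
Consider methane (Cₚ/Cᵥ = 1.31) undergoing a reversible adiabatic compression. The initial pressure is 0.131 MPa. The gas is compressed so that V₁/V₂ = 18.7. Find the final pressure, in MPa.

P₂ ≈ 6.07 MPa

Since PV^γ is constant along a reversible adiabat, P₂ = P₁ (V₁/V₂)^γ.
P₂ = 0.131 × 18.7^(1.31) = 6.073 MPa.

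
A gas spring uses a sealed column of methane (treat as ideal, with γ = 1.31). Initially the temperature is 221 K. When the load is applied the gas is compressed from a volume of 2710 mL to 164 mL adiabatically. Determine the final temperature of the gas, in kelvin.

T₂ ≈ 527 K

For a reversible adiabat TV^(γ−1) is constant, so T₂ = T₁ (V₁/V₂)^(γ−1).
T₂ = 221 × (2710/164)^(0.31) = 527.2 K.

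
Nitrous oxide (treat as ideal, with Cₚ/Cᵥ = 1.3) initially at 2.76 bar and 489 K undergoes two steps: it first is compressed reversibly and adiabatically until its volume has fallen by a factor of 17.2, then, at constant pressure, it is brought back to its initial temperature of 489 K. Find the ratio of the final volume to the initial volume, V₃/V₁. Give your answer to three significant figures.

Adiabatic step: V₂/V₁ = 0.05814; T₂ = T₁·17.2^(0.3) = 1148 K.
Isobaric step: V₃/V₂ = T₃/T₂ = 489/1148.
V₃/V₁ = (V₂/V₁)(V₃/V₂) = 0.05814 × (489/1148) = 0.02476.

V₃/V₁ ≈ 0.0248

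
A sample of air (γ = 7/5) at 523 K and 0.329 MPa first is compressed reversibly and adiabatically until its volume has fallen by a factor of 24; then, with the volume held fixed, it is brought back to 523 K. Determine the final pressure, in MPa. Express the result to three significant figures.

Adiabatic step (PV^γ = const): P₂ = 0.329×24^(7/5) = 28.15 MPa; T₂ = 523×24^(2/5) = 1865 K.
Isochoric: P₃ = P₂(T₃/T₂) = 28.15 × (523/1865) = 7.896 MPa.

P₃ ≈ 7.90 MPa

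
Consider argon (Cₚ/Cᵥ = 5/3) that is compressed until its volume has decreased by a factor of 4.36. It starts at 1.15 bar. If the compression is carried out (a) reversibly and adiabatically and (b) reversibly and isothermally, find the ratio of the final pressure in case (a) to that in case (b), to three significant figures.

Isothermal: P_b = P₁(V₁/V₂) = 1.15×4.36.
Adiabatic: P_a = P₁(V₁/V₂)^γ = 1.15×4.36^(5/3).
P_a/P_b = (V₁/V₂)^(γ−1) = 4.36^(2/3) = 2.669.

P_adiabatic / P_isothermal ≈ 2.67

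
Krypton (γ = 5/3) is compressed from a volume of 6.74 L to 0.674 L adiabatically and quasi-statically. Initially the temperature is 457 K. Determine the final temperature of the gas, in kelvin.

T₂ ≈ 2120 K

Adiabatic: T₁V₁^(γ−1) = T₂V₂^(γ−1) ⇒ T₂ = T₁ (V₁/V₂)^(γ−1).
T₂ = 457 × (6.74/0.674)^(2/3) = 2121 K.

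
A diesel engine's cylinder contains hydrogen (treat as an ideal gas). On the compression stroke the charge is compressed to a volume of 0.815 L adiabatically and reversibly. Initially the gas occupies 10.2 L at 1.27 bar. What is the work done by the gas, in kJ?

γ = 7/5 for a diatomic ideal gas.
P₂ = P₁(V₁/V₂)^γ = 1.27×(10.2/0.815)^(7/5) = 43.67 bar.
For a reversible adiabat, W_by_gas = (P₁V₁ − P₂V₂)/(γ−1).
W_by = (127000×0.0102 − 4.367×10^6×0.000815) / (2/5) = -5660 J.

W ≈ -5.66 kJ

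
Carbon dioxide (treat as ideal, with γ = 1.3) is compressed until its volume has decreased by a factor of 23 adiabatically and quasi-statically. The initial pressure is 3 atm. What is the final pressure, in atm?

P₂ ≈ 177 atm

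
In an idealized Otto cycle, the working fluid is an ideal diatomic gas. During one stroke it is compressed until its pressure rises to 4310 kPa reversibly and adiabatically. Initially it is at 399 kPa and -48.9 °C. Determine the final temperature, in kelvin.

T₂ ≈ 443 K

Along an adiabat T P^((1−γ)/γ) is constant, so T₂ = T₁ (P₂/P₁)^((γ−1)/γ).
For a diatomic ideal gas γ = 7/5, so (γ−1)/γ = 2/7.
T₁ = -48.9 °C = 224.2 K.
T₂ = 224.2 × (4310/399)^(2/7) = 442.6 K.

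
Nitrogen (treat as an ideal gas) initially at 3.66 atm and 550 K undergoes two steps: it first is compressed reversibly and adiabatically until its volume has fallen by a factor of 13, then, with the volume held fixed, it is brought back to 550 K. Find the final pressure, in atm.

For a diatomic ideal gas γ = 7/5.
Adiabatic step (PV^γ = const): P₂ = 3.66×13^(7/5) = 132.7 atm; T₂ = 550×13^(2/5) = 1534 K.
Isochoric: P₃ = P₂(T₃/T₂) = 132.7 × (550/1534) = 47.58 atm.

P₃ ≈ 47.6 atm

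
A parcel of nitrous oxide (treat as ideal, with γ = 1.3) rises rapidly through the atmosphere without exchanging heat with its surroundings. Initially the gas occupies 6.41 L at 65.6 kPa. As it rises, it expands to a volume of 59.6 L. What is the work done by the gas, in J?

W ≈ 684 J

P₂ = P₁(V₁/V₂)^γ = 65.6×(6.41/59.6)^(1.3) = 3.614 kPa.
For a reversible adiabat, W_by_gas = (P₁V₁ − P₂V₂)/(γ−1).
W_by = (65600×0.00641 − 3614×0.0596) / (0.3) = 683.7 J.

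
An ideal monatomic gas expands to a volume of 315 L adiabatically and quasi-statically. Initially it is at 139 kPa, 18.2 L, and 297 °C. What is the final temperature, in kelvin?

Adiabatic: T₁V₁^(γ−1) = T₂V₂^(γ−1) ⇒ T₂ = T₁ (V₁/V₂)^(γ−1).
γ = 5/3 for a monatomic ideal gas.
T₁ = 297 °C = 570.1 K.
T₂ = 570.1 × (18.2/315)^(2/3) = 85.21 K.

T₂ ≈ 85.2 K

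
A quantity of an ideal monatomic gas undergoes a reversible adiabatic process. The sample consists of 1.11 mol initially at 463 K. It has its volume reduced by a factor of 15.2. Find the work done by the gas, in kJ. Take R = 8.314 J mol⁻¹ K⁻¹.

W ≈ -32.9 kJ

Adiabatic: T₁V₁^(γ−1) = T₂V₂^(γ−1) ⇒ T₂ = T₁ (V₁/V₂)^(γ−1).
γ = 5/3 for a monatomic ideal gas, so γ−1 = 2/3.
T₂ = 463 × 15.2^(2/3) = 2841 K.
Q = 0, so ΔU = W_on_gas = nCᵥΔT with Cᵥ = R/(γ−1) = 12.47 J/(mol·K).
ΔU = 1.11 × 12.47 × (2841 − 463) = 32920 J.
Work done by the gas = −ΔU = -32920 J.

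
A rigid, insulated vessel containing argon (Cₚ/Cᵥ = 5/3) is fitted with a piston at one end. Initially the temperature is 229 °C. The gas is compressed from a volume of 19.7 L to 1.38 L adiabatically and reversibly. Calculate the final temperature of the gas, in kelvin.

T₂ ≈ 2960 K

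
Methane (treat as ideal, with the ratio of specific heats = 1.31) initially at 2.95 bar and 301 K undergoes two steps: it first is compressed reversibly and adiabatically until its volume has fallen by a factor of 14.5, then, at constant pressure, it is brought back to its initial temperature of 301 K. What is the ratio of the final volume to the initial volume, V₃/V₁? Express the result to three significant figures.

V₃/V₁ ≈ 0.0301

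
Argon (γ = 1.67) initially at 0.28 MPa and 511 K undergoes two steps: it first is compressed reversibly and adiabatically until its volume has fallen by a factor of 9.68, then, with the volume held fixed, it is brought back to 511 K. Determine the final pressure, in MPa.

P₃ ≈ 2.71 MPa

Adiabatic step (PV^γ = const): P₂ = 0.28×9.68^(1.67) = 12.4 MPa; T₂ = 511×9.68^(0.67) = 2339 K.
Isochoric: P₃ = P₂(T₃/T₂) = 12.4 × (511/2339) = 2.71 MPa.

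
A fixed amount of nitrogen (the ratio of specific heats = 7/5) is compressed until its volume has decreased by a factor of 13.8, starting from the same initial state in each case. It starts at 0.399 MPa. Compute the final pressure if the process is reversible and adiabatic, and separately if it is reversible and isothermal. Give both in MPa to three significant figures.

Isothermal: P₂ = P₁(V₁/V₂) = 0.399×13.8 = 5.506 MPa.
Adiabatic: P₂ = P₁(V₁/V₂)^γ = 0.399×13.8^(7/5) = 15.73 MPa.

adiabatic: 15.7 MPa; isothermal: 5.51 MPa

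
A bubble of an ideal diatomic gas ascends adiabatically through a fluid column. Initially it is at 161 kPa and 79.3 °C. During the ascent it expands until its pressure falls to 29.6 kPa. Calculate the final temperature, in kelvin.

T₂ ≈ 217 K

Adiabatic: T₂/T₁ = (P₂/P₁)^((γ−1)/γ).
For a diatomic ideal gas γ = 7/5, so (γ−1)/γ = 2/7.
T₁ = 79.3 °C = 352.4 K.
T₂ = 352.4 × (29.6/161)^(2/7) = 217.2 K.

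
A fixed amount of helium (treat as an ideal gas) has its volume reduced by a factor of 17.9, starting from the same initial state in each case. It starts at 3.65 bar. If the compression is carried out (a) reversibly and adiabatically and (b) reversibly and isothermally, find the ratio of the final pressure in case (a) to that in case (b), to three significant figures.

For a monatomic ideal gas γ = 5/3.
Isothermal: P_b = P₁(V₁/V₂) = 3.65×17.9.
Adiabatic: P_a = P₁(V₁/V₂)^γ = 3.65×17.9^(5/3).
P_a/P_b = (V₁/V₂)^(γ−1) = 17.9^(2/3) = 6.843.

P_adiabatic / P_isothermal ≈ 6.84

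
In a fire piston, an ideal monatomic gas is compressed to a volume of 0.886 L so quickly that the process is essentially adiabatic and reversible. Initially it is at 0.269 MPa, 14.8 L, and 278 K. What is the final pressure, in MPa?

P₂ ≈ 29.4 MPa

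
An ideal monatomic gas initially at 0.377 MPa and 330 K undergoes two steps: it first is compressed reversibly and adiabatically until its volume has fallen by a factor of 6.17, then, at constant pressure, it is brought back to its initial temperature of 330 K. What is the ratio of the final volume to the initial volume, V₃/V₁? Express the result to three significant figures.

V₃/V₁ ≈ 0.0482

For a monatomic ideal gas γ = 5/3.
Adiabatic step: V₂/V₁ = 0.1621; T₂ = T₁·6.17^(2/3) = 1110 K.
Isobaric step: V₃/V₂ = T₃/T₂ = 330/1110.
V₃/V₁ = (V₂/V₁)(V₃/V₂) = 0.1621 × (330/1110) = 0.04818.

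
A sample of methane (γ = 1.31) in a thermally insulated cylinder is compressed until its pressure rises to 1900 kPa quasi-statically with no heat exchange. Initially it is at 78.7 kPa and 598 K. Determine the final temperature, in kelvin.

T₂ ≈ 1270 K

Along an adiabat T P^((1−γ)/γ) is constant, so T₂ = T₁ (P₂/P₁)^((γ−1)/γ).
T₂ = 598 × (1900/78.7)^(0.237) = 1270 K.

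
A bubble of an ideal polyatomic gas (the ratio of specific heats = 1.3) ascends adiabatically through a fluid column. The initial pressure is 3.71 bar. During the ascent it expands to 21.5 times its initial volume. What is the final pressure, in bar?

P₂ ≈ 0.0687 bar

Adiabatic: P₁V₁^γ = P₂V₂^γ ⇒ P₂ = P₁ (V₁/V₂)^γ.
P₂ = 3.71 × (1/21.5)^(1.3) = 0.06874 bar.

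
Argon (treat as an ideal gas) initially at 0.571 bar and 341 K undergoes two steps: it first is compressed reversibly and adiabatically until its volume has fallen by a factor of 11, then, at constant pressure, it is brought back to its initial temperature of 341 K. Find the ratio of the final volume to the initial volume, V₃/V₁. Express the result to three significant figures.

V₃/V₁ ≈ 0.0184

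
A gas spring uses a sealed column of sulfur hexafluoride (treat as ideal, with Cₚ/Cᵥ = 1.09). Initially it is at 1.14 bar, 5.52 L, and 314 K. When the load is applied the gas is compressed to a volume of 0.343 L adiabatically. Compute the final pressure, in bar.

P₂ ≈ 23.6 bar

Adiabatic: P₁V₁^γ = P₂V₂^γ ⇒ P₂ = P₁ (V₁/V₂)^γ.
P₂ = 1.14 × (5.52/0.343)^(1.09) = 23.56 bar.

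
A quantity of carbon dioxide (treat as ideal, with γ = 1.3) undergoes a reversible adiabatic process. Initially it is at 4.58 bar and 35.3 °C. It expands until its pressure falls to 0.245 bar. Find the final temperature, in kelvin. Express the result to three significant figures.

T₂ ≈ 157 K

Adiabatic: T₂/T₁ = (P₂/P₁)^((γ−1)/γ).
T₁ = 35.3 °C = 308.4 K.
T₂ = 308.4 × (0.245/4.58)^(0.231) = 156.9 K.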